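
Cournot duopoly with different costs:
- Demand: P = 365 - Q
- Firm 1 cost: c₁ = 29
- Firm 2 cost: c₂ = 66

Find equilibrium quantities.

q₁* = 124.33, q₂* = 87.33

Work:
Reaction: q₁ = (365 - 29 - q₂)/2
Reaction: q₂ = (365 - 66 - q₁)/2
Solve simultaneously:
q₁* = (365 - 2×29 + 66)/3 = 124.33
q₂* = (365 - 2×66 + 29)/3 = 87.33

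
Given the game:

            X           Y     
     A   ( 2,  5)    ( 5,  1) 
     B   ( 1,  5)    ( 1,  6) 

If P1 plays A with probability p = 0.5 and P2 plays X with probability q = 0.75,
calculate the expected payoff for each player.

E[P1] = 1.875, E[P2] = 4.625

Work:
E[P1] = p·q·π₁(A,X) + p·(1-q)·π₁(A,Y) + (1-p)·q·π₁(B,X) + (1-p)·(1-q)·π₁(B,Y)
= 0.5·0.75·2 + 0.5·0.25·5 + 0.5·0.75·1 + 0.5·0.25·1
= 1.875

E[P2] = 4.625 (similar calculation)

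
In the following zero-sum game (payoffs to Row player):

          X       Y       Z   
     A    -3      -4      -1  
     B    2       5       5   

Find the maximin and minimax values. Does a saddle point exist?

Maximin = 2, Minimax = 2, Saddle: True

Work:
Row minimums: [-4, 2] → maximin = 2
Column maximums: [2, 5, 5] → minimax = 2
Saddle point exists! Game value = 2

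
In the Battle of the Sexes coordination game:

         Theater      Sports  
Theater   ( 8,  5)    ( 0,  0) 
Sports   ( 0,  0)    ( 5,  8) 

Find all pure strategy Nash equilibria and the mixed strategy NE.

Pure NE: (Theater, Theater) and (Sports, Sports); Mixed NE: p = 0.6154, q = 0.3846

Work:
Check pure NE:
(Theater, Theater): (8, 5) - no unilateral deviation beneficial
(Sports, Sports): (5, 8) - no unilateral deviation beneficial
Mixed NE: P1 plays Theater with p = 0.6154, P2 plays Theater with q = 0.3846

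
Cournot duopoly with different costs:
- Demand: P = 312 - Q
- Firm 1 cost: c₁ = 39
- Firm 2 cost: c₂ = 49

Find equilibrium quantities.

q₁* = 94.33, q₂* = 84.33

Work:
Reaction: q₁ = (312 - 39 - q₂)/2
Reaction: q₂ = (312 - 49 - q₁)/2
Solve simultaneously:
q₁* = (312 - 2×39 + 49)/3 = 94.33
q₂* = (312 - 2×49 + 39)/3 = 84.33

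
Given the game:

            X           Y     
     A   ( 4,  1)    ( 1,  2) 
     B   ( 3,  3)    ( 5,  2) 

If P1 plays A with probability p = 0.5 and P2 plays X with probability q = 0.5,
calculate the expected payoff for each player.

E[P1] = 3.25, E[P2] = 2.0

Work:
E[P1] = p·q·π₁(A,X) + p·(1-q)·π₁(A,Y) + (1-p)·q·π₁(B,X) + (1-p)·(1-q)·π₁(B,Y)
= 0.5·0.5·4 + 0.5·0.5·1 + 0.5·0.5·3 + 0.5·0.5·5
= 3.25

E[P2] = 2.0 (similar calculation)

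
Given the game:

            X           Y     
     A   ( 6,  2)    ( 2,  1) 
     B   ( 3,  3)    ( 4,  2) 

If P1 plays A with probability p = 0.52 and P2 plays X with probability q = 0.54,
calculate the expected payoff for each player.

E[P1] = 3.824, E[P2] = 2.02

Work:
E[P1] = p·q·π₁(A,X) + p·(1-q)·π₁(A,Y) + (1-p)·q·π₁(B,X) + (1-p)·(1-q)·π₁(B,Y)
= 0.52·0.54·6 + 0.52·0.46·2 + 0.48·0.54·3 + 0.48·0.46·4
= 3.824

E[P2] = 2.02 (similar calculation)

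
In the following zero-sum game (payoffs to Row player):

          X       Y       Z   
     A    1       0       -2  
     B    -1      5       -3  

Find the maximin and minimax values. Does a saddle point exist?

Maximin = -2, Minimax = -2, Saddle: True

Work:
Row minimums: [-2, -3] → maximin = -2
Column maximums: [1, 5, -2] → minimax = -2
Saddle point exists! Game value = -2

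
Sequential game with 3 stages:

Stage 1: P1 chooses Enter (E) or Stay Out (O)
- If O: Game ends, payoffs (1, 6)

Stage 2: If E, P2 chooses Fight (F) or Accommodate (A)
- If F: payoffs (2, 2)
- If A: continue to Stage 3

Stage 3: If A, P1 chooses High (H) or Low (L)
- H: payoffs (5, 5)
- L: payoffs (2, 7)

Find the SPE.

SPE: (E, A, H); Outcome (5, 5)

Work:
Stage 3: P1 chooses H (5 vs 2)
Stage 2: P2: F->2, A->5 (anticipating H). Choose A
Stage 1: P1: O->1, E->5 (anticipating A, H). Choose E
SPE path: E -> A -> H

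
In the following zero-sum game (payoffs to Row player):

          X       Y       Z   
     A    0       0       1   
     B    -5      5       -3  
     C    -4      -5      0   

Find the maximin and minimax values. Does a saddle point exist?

Maximin = 0, Minimax = 0, Saddle: True

Work:
Row minimums: [0, -5, -5] → maximin = 0
Column maximums: [0, 5, 1] → minimax = 0
Saddle point exists! Game value = 0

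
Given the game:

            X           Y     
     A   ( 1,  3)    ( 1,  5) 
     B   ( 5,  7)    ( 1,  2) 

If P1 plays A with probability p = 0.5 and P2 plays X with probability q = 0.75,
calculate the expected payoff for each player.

E[P1] = 2.5, E[P2] = 4.625

Work:
E[P1] = p·q·π₁(A,X) + p·(1-q)·π₁(A,Y) + (1-p)·q·π₁(B,X) + (1-p)·(1-q)·π₁(B,Y)
= 0.5·0.75·1 + 0.5·0.25·1 + 0.5·0.75·5 + 0.5·0.25·1
= 2.5

E[P2] = 4.625 (similar calculation)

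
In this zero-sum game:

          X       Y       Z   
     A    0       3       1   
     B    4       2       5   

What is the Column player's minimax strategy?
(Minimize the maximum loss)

Column should play Y, value = 3

Work:
Column player minimizes Row's maximum payoff:
Column X: max payoff to Row = 4
Column Y: max payoff to Row = 3
Column Z: max payoff to Row = 5
Minimum is 3, achieved by column Y.
Minimax strategy: Y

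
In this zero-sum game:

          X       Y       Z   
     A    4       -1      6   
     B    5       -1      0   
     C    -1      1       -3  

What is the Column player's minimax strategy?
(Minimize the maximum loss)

Column should play Y, value = 1

Work:
Column player minimizes Row's maximum payoff:
Column X: max payoff to Row = 5
Column Y: max payoff to Row = 1
Column Z: max payoff to Row = 6
Minimum is 1, achieved by column Y.
Minimax strategy: Y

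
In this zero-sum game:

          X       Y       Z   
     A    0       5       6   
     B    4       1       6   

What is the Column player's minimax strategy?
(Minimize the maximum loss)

Column should play X, value = 4

Work:
Column player minimizes Row's maximum payoff:
Column X: max payoff to Row = 4
Column Y: max payoff to Row = 5
Column Z: max payoff to Row = 6
Minimum is 4, achieved by column X.
Minimax strategy: X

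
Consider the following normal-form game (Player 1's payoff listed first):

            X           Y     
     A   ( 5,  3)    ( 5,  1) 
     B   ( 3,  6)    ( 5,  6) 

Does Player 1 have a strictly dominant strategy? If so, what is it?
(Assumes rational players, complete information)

No strictly dominant strategy exists for Player 1

Work:
A strategy strictly dominates another if it gives a strictly higher payoff against every opponent action. Compare each pair of P1's strategies column-by-column:
  A vs B: [5 vs 3, 5 vs 5] → A does not strictly dominate B (column Y: 5 ≤ 5)
  B vs A: [3 vs 5, 5 vs 5] → B does not strictly dominate A (column X: 3 ≤ 5)
No single strategy strictly dominates all others → no strictly dominant strategy.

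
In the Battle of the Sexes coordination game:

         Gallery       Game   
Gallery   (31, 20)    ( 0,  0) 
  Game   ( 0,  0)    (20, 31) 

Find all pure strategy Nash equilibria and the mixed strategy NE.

Pure NE: (Gallery, Gallery) and (Game, Game); Mixed NE: p = 0.6078, q = 0.3922

Work:
Check pure NE:
(Gallery, Gallery): (31, 20) - no unilateral deviation beneficial
(Game, Game): (20, 31) - no unilateral deviation beneficial
Mixed NE: P1 plays Gallery with p = 0.6078, P2 plays Gallery with q = 0.3922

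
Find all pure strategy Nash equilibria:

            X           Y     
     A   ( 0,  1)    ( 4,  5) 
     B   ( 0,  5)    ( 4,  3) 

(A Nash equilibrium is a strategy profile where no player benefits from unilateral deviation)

Nash equilibrium: (A, Y), (B, X)

Work:
Best responses:
  P1 vs X: payoffs [0, 0] → best response A/B (payoff 0)
  P1 vs Y: payoffs [4, 4] → best response A/B (payoff 4)
  P2 vs A: payoffs [1, 5] → best response Y (payoff 5)
  P2 vs B: payoffs [5, 3] → best response X (payoff 5)
Mutual best responses: (A,Y), (B,X) → Nash equilibria.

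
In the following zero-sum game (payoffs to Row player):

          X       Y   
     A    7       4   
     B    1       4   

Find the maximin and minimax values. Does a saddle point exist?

Maximin = 4, Minimax = 4, Saddle: True

Work:
Row minimums: [4, 1] → maximin = 4
Column maximums: [7, 4] → minimax = 4
Saddle point exists! Game value = 4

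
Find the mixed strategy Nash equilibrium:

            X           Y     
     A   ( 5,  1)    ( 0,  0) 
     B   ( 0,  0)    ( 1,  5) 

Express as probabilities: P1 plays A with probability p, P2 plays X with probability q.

p = 0.8333, q = 0.1667

Work:
Find probabilities that make opponent indifferent:
P2 chooses q to make P1 indifferent between A and B
P1 chooses p to make P2 indifferent between X and Y
Mixed NE: P1 plays (A: 0.8333, B: 0.1667), P2 plays (X: 0.1667, Y: 0.8333)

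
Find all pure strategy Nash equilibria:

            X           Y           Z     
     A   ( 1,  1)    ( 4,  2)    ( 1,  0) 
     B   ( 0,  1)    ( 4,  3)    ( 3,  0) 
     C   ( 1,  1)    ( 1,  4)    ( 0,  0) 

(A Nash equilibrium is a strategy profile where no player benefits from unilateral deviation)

Nash equilibrium: (A, Y), (B, Y)

Work:
Best responses:
  P1 vs X: payoffs [1, 0, 1] → best response A/C (payoff 1)
  P1 vs Y: payoffs [4, 4, 1] → best response A/B (payoff 4)
  P1 vs Z: payoffs [1, 3, 0] → best response B (payoff 3)
  P2 vs A: payoffs [1, 2, 0] → best response Y (payoff 2)
  P2 vs B: payoffs [1, 3, 0] → best response Y (payoff 3)
  P2 vs C: payoffs [1, 4, 0] → best response Y (payoff 4)
Mutual best responses: (A,Y), (B,Y) → Nash equilibria.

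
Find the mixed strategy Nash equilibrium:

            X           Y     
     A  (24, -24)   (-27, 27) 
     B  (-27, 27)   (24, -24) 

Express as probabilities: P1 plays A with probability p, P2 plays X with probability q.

p = 0.5, q = 0.5

Work:
Find probabilities that make opponent indifferent:
P2 chooses q to make P1 indifferent between A and B
P1 chooses p to make P2 indifferent between X and Y
Mixed NE: P1 plays (A: 0.5, B: 0.5), P2 plays (X: 0.5, Y: 0.5)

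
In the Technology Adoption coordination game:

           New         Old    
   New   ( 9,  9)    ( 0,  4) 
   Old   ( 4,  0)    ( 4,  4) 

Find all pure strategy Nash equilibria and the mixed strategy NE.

Pure NE: (New, New) and (Old, Old); Mixed NE: p = 0.4444, q = 0.4444

Work:
Check pure NE:
(New, New): (9, 9) - no unilateral deviation beneficial
(Old, Old): (4, 4) - no unilateral deviation beneficial
Mixed NE: P1 plays New with p = 0.4444, P2 plays New with q = 0.4444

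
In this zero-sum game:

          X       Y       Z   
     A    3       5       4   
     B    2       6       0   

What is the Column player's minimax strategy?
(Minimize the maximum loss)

Column should play X, value = 3

Work:
Column player minimizes Row's maximum payoff:
Column X: max payoff to Row = 3
Column Y: max payoff to Row = 6
Column Z: max payoff to Row = 4
Minimum is 3, achieved by column X.
Minimax strategy: X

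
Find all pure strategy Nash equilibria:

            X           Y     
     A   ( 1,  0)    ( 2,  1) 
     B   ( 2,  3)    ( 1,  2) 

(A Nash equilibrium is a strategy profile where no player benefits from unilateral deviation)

Nash equilibrium: (A, Y), (B, X)

Work:
Best responses:
  P1 vs X: payoffs [1, 2] → best response B (payoff 2)
  P1 vs Y: payoffs [2, 1] → best response A (payoff 2)
  P2 vs A: payoffs [0, 1] → best response Y (payoff 1)
  P2 vs B: payoffs [3, 2] → best response X (payoff 3)
Mutual best responses: (A,Y), (B,X) → Nash equilibria.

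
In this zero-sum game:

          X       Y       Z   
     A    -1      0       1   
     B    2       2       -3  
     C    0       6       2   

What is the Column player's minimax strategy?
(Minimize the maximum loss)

Column should play X or Z (all achieve the minimum), value = 2

Work:
Column player minimizes Row's maximum payoff:
Column X: max payoff to Row = 2
Column Y: max payoff to Row = 6
Column Z: max payoff to Row = 2
Minimum is 2, achieved by columns X, Z (tied).
Each of X or Z is a minimax strategy.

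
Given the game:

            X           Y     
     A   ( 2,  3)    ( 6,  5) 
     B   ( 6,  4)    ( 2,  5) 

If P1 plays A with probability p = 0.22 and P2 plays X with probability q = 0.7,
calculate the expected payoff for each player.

E[P1] = 4.448, E[P2] = 4.146

Work:
E[P1] = p·q·π₁(A,X) + p·(1-q)·π₁(A,Y) + (1-p)·q·π₁(B,X) + (1-p)·(1-q)·π₁(B,Y)
= 0.22·0.7·2 + 0.22·0.3·6 + 0.78·0.7·6 + 0.78·0.3·2
= 4.448

E[P2] = 4.146 (similar calculation)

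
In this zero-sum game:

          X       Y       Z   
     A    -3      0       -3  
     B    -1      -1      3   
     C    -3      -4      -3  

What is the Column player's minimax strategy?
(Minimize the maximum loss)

Column should play X, value = -1

Work:
Column player minimizes Row's maximum payoff:
Column X: max payoff to Row = -1
Column Y: max payoff to Row = 0
Column Z: max payoff to Row = 3
Minimum is -1, achieved by column X.
Minimax strategy: X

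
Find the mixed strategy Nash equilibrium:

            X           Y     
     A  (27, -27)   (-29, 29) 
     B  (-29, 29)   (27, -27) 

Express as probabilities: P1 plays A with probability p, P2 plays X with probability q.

p = 0.5, q = 0.5

Work:
Find probabilities that make opponent indifferent:
P2 chooses q to make P1 indifferent between A and B
P1 chooses p to make P2 indifferent between X and Y
Mixed NE: P1 plays (A: 0.5, B: 0.5), P2 plays (X: 0.5, Y: 0.5)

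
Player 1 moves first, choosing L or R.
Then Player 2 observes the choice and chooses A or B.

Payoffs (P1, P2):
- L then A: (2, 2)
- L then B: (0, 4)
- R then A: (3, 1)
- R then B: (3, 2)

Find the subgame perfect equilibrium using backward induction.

P1 plays R, P2 plays B after L and B after R; Payoff (3, 2)

Work:
Backward induction:
After L: P2 chooses B → P1 gets 0
After R: P2 chooses B → P1 gets 3
P1 chooses R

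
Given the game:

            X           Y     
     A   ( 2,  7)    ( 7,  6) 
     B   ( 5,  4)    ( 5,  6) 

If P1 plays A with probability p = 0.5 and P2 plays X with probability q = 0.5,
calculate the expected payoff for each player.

E[P1] = 4.75, E[P2] = 5.75

Work:
E[P1] = p·q·π₁(A,X) + p·(1-q)·π₁(A,Y) + (1-p)·q·π₁(B,X) + (1-p)·(1-q)·π₁(B,Y)
= 0.5·0.5·2 + 0.5·0.5·7 + 0.5·0.5·5 + 0.5·0.5·5
= 4.75

E[P2] = 5.75 (similar calculation)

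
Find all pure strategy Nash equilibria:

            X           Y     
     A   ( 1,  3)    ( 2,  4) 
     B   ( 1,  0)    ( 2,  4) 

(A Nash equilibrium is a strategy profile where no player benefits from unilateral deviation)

Nash equilibrium: (A, Y), (B, Y)

Work:
Best responses:
  P1 vs X: payoffs [1, 1] → best response A/B (payoff 1)
  P1 vs Y: payoffs [2, 2] → best response A/B (payoff 2)
  P2 vs A: payoffs [3, 4] → best response Y (payoff 4)
  P2 vs B: payoffs [0, 4] → best response Y (payoff 4)
Mutual best responses: (A,Y), (B,Y) → Nash equilibria.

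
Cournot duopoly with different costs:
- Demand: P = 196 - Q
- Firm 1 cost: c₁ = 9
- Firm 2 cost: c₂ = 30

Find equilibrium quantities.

q₁* = 69.33, q₂* = 48.33

Work:
Reaction: q₁ = (196 - 9 - q₂)/2
Reaction: q₂ = (196 - 30 - q₁)/2
Solve simultaneously:
q₁* = (196 - 2×9 + 30)/3 = 69.33
q₂* = (196 - 2×30 + 9)/3 = 48.33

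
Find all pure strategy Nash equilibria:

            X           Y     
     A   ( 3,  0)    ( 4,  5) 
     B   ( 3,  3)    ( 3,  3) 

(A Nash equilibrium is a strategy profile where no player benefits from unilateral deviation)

Nash equilibrium: (A, Y), (B, X)

Work:
Best responses:
  P1 vs X: payoffs [3, 3] → best response A/B (payoff 3)
  P1 vs Y: payoffs [4, 3] → best response A (payoff 4)
  P2 vs A: payoffs [0, 5] → best response Y (payoff 5)
  P2 vs B: payoffs [3, 3] → best response X/Y (payoff 3)
Mutual best responses: (A,Y), (B,X) → Nash equilibria.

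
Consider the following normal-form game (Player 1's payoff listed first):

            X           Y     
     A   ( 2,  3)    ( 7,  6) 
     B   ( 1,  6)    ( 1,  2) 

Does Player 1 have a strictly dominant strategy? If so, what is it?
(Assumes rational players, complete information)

Yes, Player 1's strictly dominant strategy is A

Work:
A strategy strictly dominates another if it gives a strictly higher payoff against every opponent action. Compare each pair of P1's strategies column-by-column:
  A vs B: [2 vs 1, 7 vs 1] → A strictly dominates B
  B vs A: [1 vs 2, 1 vs 7] → B does not strictly dominate A (column X: 1 ≤ 2)
A strictly dominates every other strategy → strictly dominant.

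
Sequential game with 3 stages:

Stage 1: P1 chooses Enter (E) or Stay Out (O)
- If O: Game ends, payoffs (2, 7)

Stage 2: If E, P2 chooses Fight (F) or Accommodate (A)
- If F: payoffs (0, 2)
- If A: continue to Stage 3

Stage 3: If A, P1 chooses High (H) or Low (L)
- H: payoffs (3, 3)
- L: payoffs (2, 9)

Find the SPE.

SPE: (E, A, H); Outcome (3, 3)

Work:
Stage 3: P1 chooses H (3 vs 2)
Stage 2: P2: F->2, A->3 (anticipating H). Choose A
Stage 1: P1: O->2, E->3 (anticipating A, H). Choose E
SPE path: E -> A -> H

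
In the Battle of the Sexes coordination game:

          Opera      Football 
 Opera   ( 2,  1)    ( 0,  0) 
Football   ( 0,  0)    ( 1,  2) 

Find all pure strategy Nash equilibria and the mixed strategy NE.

Pure NE: (Opera, Opera) and (Football, Football); Mixed NE: p = 0.6667, q = 0.3333

Work:
Check pure NE:
(Opera, Opera): (2, 1) - no unilateral deviation beneficial
(Football, Football): (1, 2) - no unilateral deviation beneficial
Mixed NE: P1 plays Opera with p = 0.6667, P2 plays Opera with q = 0.3333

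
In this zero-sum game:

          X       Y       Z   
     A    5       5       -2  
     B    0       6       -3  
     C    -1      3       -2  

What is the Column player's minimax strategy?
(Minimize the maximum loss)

Column should play Z, value = -2

Work:
Column player minimizes Row's maximum payoff:
Column X: max payoff to Row = 5
Column Y: max payoff to Row = 6
Column Z: max payoff to Row = -2
Minimum is -2, achieved by column Z.
Minimax strategy: Z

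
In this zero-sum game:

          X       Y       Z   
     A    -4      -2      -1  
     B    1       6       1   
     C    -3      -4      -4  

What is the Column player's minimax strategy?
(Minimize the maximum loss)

Column should play X or Z (all achieve the minimum), value = 1

Work:
Column player minimizes Row's maximum payoff:
Column X: max payoff to Row = 1
Column Y: max payoff to Row = 6
Column Z: max payoff to Row = 1
Minimum is 1, achieved by columns X, Z (tied).
Each of X or Z is a minimax strategy.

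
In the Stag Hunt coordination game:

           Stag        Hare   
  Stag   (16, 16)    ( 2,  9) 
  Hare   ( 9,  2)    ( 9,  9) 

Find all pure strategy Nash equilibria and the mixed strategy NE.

Pure NE: (Stag, Stag) and (Hare, Hare); Mixed NE: p = 0.5, q = 0.5

Work:
Check pure NE:
(Stag, Stag): (16, 16) - no unilateral deviation beneficial
(Hare, Hare): (9, 9) - no unilateral deviation beneficial
Mixed NE: P1 plays Stag with p = 0.5, P2 plays Stag with q = 0.5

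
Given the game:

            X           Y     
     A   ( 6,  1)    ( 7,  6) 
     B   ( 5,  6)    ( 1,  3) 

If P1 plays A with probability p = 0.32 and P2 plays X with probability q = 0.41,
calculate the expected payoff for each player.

E[P1] = 3.904, E[P2] = 4.1404

Work:
E[P1] = p·q·π₁(A,X) + p·(1-q)·π₁(A,Y) + (1-p)·q·π₁(B,X) + (1-p)·(1-q)·π₁(B,Y)
= 0.32·0.41·6 + 0.32·0.59·7 + 0.68·0.41·5 + 0.68·0.59·1
= 3.904

E[P2] = 4.1404 (similar calculation)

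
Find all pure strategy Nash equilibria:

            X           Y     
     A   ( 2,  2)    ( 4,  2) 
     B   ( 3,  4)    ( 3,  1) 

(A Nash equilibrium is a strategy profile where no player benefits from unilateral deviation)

Nash equilibrium: (A, Y), (B, X)

Work:
Best responses:
  P1 vs X: payoffs [2, 3] → best response B (payoff 3)
  P1 vs Y: payoffs [4, 3] → best response A (payoff 4)
  P2 vs A: payoffs [2, 2] → best response X/Y (payoff 2)
  P2 vs B: payoffs [4, 1] → best response X (payoff 4)
Mutual best responses: (A,Y), (B,X) → Nash equilibria.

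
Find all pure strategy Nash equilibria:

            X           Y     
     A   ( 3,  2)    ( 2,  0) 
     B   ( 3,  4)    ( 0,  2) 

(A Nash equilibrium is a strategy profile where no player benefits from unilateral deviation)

Nash equilibrium: (A, X), (B, X)

Work:
Best responses:
  P1 vs X: payoffs [3, 3] → best response A/B (payoff 3)
  P1 vs Y: payoffs [2, 0] → best response A (payoff 2)
  P2 vs A: payoffs [2, 0] → best response X (payoff 2)
  P2 vs B: payoffs [4, 2] → best response X (payoff 4)
Mutual best responses: (A,X), (B,X) → Nash equilibria.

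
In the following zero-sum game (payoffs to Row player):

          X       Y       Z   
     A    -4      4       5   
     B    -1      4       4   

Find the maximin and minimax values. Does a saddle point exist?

Maximin = -1, Minimax = -1, Saddle: True

Work:
Row minimums: [-4, -1] → maximin = -1
Column maximums: [-1, 4, 5] → minimax = -1
Saddle point exists! Game value = -1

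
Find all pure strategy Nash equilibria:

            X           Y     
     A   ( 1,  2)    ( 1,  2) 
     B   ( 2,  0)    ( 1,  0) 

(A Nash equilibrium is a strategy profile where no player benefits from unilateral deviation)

Nash equilibrium: (A, Y), (B, X), (B, Y)

Work:
Best responses:
  P1 vs X: payoffs [1, 2] → best response B (payoff 2)
  P1 vs Y: payoffs [1, 1] → best response A/B (payoff 1)
  P2 vs A: payoffs [2, 2] → best response X/Y (payoff 2)
  P2 vs B: payoffs [0, 0] → best response X/Y (payoff 0)
Mutual best responses: (A,Y), (B,X), (B,Y) → Nash equilibria.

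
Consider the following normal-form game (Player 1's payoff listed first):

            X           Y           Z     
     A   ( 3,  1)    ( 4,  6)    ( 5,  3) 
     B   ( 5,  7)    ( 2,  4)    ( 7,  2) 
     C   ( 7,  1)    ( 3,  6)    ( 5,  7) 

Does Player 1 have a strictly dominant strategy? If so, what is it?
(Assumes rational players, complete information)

No strictly dominant strategy exists for Player 1

Work:
A strategy strictly dominates another if it gives a strictly higher payoff against every opponent action. Compare each pair of P1's strategies column-by-column:
  A vs B: [3 vs 5, 4 vs 2, 5 vs 7] → A does not strictly dominate B (column X: 3 ≤ 5)
  A vs C: [3 vs 7, 4 vs 3, 5 vs 5] → A does not strictly dominate C (column X: 3 ≤ 7)
  B vs A: [5 vs 3, 2 vs 4, 7 vs 5] → B does not strictly dominate A (column Y: 2 ≤ 4)
  B vs C: [5 vs 7, 2 vs 3, 7 vs 5] → B does not strictly dominate C (column X: 5 ≤ 7)
  C vs A: [7 vs 3, 3 vs 4, 5 vs 5] → C does not strictly dominate A (column Y: 3 ≤ 4)
  C vs B: [7 vs 5, 3 vs 2, 5 vs 7] → C does not strictly dominate B (column Z: 5 ≤ 7)
No single strategy strictly dominates all others → no strictly dominant strategy.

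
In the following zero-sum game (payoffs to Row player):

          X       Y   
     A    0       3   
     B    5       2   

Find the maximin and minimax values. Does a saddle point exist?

Maximin = 2, Minimax = 3, Saddle: False

Work:
Row minimums: [0, 2] → maximin = 2
Column maximums: [5, 3] → minimax = 3
No saddle point (maximin ≠ minimax). Mixed strategy needed.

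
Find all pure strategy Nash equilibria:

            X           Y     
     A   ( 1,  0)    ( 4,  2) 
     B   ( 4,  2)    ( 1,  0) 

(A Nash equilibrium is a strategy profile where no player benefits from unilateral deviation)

Nash equilibrium: (A, Y), (B, X)

Work:
Best responses:
  P1 vs X: payoffs [1, 4] → best response B (payoff 4)
  P1 vs Y: payoffs [4, 1] → best response A (payoff 4)
  P2 vs A: payoffs [0, 2] → best response Y (payoff 2)
  P2 vs B: payoffs [2, 0] → best response X (payoff 2)
Mutual best responses: (A,Y), (B,X) → Nash equilibria.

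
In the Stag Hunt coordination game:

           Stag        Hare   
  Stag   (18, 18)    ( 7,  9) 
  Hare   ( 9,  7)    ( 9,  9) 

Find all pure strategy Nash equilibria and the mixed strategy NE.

Pure NE: (Stag, Stag) and (Hare, Hare); Mixed NE: p = 0.1818, q = 0.1818

Work:
Check pure NE:
(Stag, Stag): (18, 18) - no unilateral deviation beneficial
(Hare, Hare): (9, 9) - no unilateral deviation beneficial
Mixed NE: P1 plays Stag with p = 0.1818, P2 plays Stag with q = 0.1818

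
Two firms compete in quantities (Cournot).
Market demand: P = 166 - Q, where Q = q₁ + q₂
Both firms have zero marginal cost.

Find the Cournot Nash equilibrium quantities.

q₁* = q₂* = 55.33; P* = 55.33

Work:
Profit: π_i = P·q_i = (a - q_i - q_j)·q_i
FOC: ∂π_i/∂q_i = a - 2q_i - q_j = 0
Reaction function: q_i = (166 - q_j)/2
Symmetry: q* = 166/3 = 55.33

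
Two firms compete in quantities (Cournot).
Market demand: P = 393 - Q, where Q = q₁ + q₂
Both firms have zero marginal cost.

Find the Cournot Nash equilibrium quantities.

q₁* = q₂* = 131.0; P* = 131.0

Work:
Profit: π_i = P·q_i = (a - q_i - q_j)·q_i
FOC: ∂π_i/∂q_i = a - 2q_i - q_j = 0
Reaction function: q_i = (393 - q_j)/2
Symmetry: q* = 393/3 = 131.0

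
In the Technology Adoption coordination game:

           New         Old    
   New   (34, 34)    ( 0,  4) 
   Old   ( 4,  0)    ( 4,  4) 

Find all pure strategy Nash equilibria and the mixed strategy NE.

Pure NE: (New, New) and (Old, Old); Mixed NE: p = 0.1176, q = 0.1176

Work:
Check pure NE:
(New, New): (34, 34) - no unilateral deviation beneficial
(Old, Old): (4, 4) - no unilateral deviation beneficial
Mixed NE: P1 plays New with p = 0.1176, P2 plays New with q = 0.1176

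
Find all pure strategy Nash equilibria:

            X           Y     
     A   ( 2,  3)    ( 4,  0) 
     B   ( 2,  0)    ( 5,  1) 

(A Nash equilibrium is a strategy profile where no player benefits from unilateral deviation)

Nash equilibrium: (A, X), (B, Y)

Work:
Best responses:
  P1 vs X: payoffs [2, 2] → best response A/B (payoff 2)
  P1 vs Y: payoffs [4, 5] → best response B (payoff 5)
  P2 vs A: payoffs [3, 0] → best response X (payoff 3)
  P2 vs B: payoffs [0, 1] → best response Y (payoff 1)
Mutual best responses: (A,X), (B,Y) → Nash equilibria.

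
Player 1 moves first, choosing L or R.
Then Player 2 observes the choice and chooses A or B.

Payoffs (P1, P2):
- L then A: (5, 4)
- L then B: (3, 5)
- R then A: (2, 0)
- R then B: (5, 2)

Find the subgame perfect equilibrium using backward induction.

P1 plays R, P2 plays B after L and B after R; Payoff (5, 2)

Work:
Backward induction:
After L: P2 chooses B → P1 gets 3
After R: P2 chooses B → P1 gets 5
P1 chooses R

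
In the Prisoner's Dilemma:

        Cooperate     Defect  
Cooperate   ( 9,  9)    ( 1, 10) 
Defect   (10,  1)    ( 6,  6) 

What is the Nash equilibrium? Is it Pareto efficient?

(Defect, Defect) is NE; not Pareto efficient

Work:
Defect dominates Cooperate for both players:
If P2 cooperates: Defect (10) > Cooperate (9)
If P2 defects: Defect (6) > Cooperate (1)
NE: (Defect, Defect) with payoff (6, 6)
But (Cooperate, Cooperate) = (9, 9) Pareto dominates (6, 6)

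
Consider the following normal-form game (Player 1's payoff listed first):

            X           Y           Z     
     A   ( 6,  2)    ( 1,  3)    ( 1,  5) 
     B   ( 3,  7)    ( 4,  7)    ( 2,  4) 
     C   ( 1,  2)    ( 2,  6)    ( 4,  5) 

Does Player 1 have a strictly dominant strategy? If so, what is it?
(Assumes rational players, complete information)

No strictly dominant strategy exists for Player 1

Work:
A strategy strictly dominates another if it gives a strictly higher payoff against every opponent action. Compare each pair of P1's strategies column-by-column:
  A vs B: [6 vs 3, 1 vs 4, 1 vs 2] → A does not strictly dominate B (column Y: 1 ≤ 4)
  A vs C: [6 vs 1, 1 vs 2, 1 vs 4] → A does not strictly dominate C (column Y: 1 ≤ 2)
  B vs A: [3 vs 6, 4 vs 1, 2 vs 1] → B does not strictly dominate A (column X: 3 ≤ 6)
  B vs C: [3 vs 1, 4 vs 2, 2 vs 4] → B does not strictly dominate C (column Z: 2 ≤ 4)
  C vs A: [1 vs 6, 2 vs 1, 4 vs 1] → C does not strictly dominate A (column X: 1 ≤ 6)
  C vs B: [1 vs 3, 2 vs 4, 4 vs 2] → C does not strictly dominate B (column X: 1 ≤ 3)
No single strategy strictly dominates all others → no strictly dominant strategy.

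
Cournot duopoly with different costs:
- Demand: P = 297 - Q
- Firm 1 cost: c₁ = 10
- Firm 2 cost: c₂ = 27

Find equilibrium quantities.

q₁* = 101.33, q₂* = 84.33

Work:
Reaction: q₁ = (297 - 10 - q₂)/2
Reaction: q₂ = (297 - 27 - q₁)/2
Solve simultaneously:
q₁* = (297 - 2×10 + 27)/3 = 101.33
q₂* = (297 - 2×27 + 10)/3 = 84.33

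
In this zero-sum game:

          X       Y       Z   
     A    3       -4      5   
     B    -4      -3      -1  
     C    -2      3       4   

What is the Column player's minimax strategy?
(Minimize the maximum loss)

Column should play X or Y (all achieve the minimum), value = 3

Work:
Column player minimizes Row's maximum payoff:
Column X: max payoff to Row = 3
Column Y: max payoff to Row = 3
Column Z: max payoff to Row = 5
Minimum is 3, achieved by columns X, Y (tied).
Each of X or Y is a minimax strategy.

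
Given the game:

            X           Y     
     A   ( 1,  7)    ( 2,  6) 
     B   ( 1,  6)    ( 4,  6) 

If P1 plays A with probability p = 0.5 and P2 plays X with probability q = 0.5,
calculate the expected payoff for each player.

E[P1] = 2.0, E[P2] = 6.25

Work:
E[P1] = p·q·π₁(A,X) + p·(1-q)·π₁(A,Y) + (1-p)·q·π₁(B,X) + (1-p)·(1-q)·π₁(B,Y)
= 0.5·0.5·1 + 0.5·0.5·2 + 0.5·0.5·1 + 0.5·0.5·4
= 2.0

E[P2] = 6.25 (similar calculation)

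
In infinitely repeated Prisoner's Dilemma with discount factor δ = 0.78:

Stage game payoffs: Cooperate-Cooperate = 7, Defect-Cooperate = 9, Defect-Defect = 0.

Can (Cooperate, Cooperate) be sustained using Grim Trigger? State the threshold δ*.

δ* = 0.2222; since δ = 0.78 ≥ 0.2222, cooperation can be sustained

Work:
For Grim Trigger:
Cooperate forever: 7/(1-δ)
Defect then punished: 9 + 0·δ/(1-δ)
Need: 7/(1-δ) ≥ 9 + 0·δ/(1-δ)
Solving: δ ≥ (T-R)/(T-P) = (9-7)/(9-0) = 0.2222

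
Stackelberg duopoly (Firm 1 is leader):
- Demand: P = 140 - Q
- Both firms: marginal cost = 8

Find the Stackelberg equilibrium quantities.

q₁* (leader) = 66.0, q₂* (follower) = 33.0

Work:
Follower's reaction: q₂ = (a - c - q₁)/2
Leader substitutes: π₁ = q₁·(a - q₁ - (a-c-q₁)/2 - c)
FOC: q₁* = (140 - 8)/2 = 66.00
Then: q₂* = (140 - 8 - 66.0)/2 = 33.00
Leader has first-mover advantage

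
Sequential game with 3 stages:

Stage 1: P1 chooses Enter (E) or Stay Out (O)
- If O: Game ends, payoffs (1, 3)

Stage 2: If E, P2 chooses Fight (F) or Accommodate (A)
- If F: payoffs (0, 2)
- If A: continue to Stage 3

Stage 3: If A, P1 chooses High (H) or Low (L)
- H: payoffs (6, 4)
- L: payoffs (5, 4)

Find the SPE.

SPE: (E, A, H); Outcome (6, 4)

Work:
Stage 3: P1 chooses H (6 vs 5)
Stage 2: P2: F->2, A->4 (anticipating H). Choose A
Stage 1: P1: O->1, E->6 (anticipating A, H). Choose E
SPE path: E -> A -> H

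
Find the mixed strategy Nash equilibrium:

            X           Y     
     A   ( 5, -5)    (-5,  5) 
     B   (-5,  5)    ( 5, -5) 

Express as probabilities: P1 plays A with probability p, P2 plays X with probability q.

p = 0.5, q = 0.5

Work:
Find probabilities that make opponent indifferent:
P2 chooses q to make P1 indifferent between A and B
P1 chooses p to make P2 indifferent between X and Y
Mixed NE: P1 plays (A: 0.5, B: 0.5), P2 plays (X: 0.5, Y: 0.5)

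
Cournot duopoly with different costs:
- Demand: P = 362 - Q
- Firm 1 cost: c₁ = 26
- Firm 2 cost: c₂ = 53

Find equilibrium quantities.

q₁* = 121.0, q₂* = 94.0

Work:
Reaction: q₁ = (362 - 26 - q₂)/2
Reaction: q₂ = (362 - 53 - q₁)/2
Solve simultaneously:
q₁* = (362 - 2×26 + 53)/3 = 121.0
q₂* = (362 - 2×53 + 26)/3 = 94.0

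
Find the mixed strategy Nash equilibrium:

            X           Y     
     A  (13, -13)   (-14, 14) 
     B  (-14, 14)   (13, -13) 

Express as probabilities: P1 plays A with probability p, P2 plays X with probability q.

p = 0.5, q = 0.5

Work:
Find probabilities that make opponent indifferent:
P2 chooses q to make P1 indifferent between A and B
P1 chooses p to make P2 indifferent between X and Y
Mixed NE: P1 plays (A: 0.5, B: 0.5), P2 plays (X: 0.5, Y: 0.5)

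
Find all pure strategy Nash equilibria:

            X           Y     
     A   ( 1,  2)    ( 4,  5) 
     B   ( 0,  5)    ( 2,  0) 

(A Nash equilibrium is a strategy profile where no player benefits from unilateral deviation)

Nash equilibrium: (A, Y)

Work:
Best responses:
  P1 vs X: payoffs [1, 0] → best response A (payoff 1)
  P1 vs Y: payoffs [4, 2] → best response A (payoff 4)
  P2 vs A: payoffs [2, 5] → best response Y (payoff 5)
  P2 vs B: payoffs [5, 0] → best response X (payoff 5)
Mutual best responses: (A,Y) → Nash equilibria.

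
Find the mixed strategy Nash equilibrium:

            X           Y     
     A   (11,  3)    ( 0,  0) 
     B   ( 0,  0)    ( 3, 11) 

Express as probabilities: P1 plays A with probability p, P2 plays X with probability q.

p = 0.7857, q = 0.2143

Work:
Find probabilities that make opponent indifferent:
P2 chooses q to make P1 indifferent between A and B
P1 chooses p to make P2 indifferent between X and Y
Mixed NE: P1 plays (A: 0.7857, B: 0.2143), P2 plays (X: 0.2143, Y: 0.7857)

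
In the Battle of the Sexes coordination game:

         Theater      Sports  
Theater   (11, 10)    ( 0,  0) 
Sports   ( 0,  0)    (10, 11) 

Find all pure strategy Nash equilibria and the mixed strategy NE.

Pure NE: (Theater, Theater) and (Sports, Sports); Mixed NE: p = 0.5238, q = 0.4762

Work:
Check pure NE:
(Theater, Theater): (11, 10) - no unilateral deviation beneficial
(Sports, Sports): (10, 11) - no unilateral deviation beneficial
Mixed NE: P1 plays Theater with p = 0.5238, P2 plays Theater with q = 0.4762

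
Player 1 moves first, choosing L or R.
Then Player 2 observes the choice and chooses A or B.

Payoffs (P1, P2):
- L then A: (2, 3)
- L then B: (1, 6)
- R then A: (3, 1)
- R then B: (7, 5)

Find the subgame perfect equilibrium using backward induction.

P1 plays R, P2 plays B after L and B after R; Payoff (7, 5)

Work:
Backward induction:
After L: P2 chooses B → P1 gets 1
After R: P2 chooses B → P1 gets 7
P1 chooses R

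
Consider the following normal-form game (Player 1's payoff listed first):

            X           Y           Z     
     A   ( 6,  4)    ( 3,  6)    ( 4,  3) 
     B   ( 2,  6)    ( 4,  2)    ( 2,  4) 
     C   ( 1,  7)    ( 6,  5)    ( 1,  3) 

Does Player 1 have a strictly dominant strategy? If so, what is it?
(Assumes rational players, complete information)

No strictly dominant strategy exists for Player 1

Work:
A strategy strictly dominates another if it gives a strictly higher payoff against every opponent action. Compare each pair of P1's strategies column-by-column:
  A vs B: [6 vs 2, 3 vs 4, 4 vs 2] → A does not strictly dominate B (column Y: 3 ≤ 4)
  A vs C: [6 vs 1, 3 vs 6, 4 vs 1] → A does not strictly dominate C (column Y: 3 ≤ 6)
  B vs A: [2 vs 6, 4 vs 3, 2 vs 4] → B does not strictly dominate A (column X: 2 ≤ 6)
  B vs C: [2 vs 1, 4 vs 6, 2 vs 1] → B does not strictly dominate C (column Y: 4 ≤ 6)
  C vs A: [1 vs 6, 6 vs 3, 1 vs 4] → C does not strictly dominate A (column X: 1 ≤ 6)
  C vs B: [1 vs 2, 6 vs 4, 1 vs 2] → C does not strictly dominate B (column X: 1 ≤ 2)
No single strategy strictly dominates all others → no strictly dominant strategy.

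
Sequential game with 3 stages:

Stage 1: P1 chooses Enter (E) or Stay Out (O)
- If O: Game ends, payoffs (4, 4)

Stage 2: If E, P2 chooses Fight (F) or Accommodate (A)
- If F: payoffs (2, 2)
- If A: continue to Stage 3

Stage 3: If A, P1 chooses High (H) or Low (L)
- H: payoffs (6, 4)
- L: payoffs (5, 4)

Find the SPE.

SPE: (E, A, H); Outcome (6, 4)

Work:
Stage 3: P1 chooses H (6 vs 5)
Stage 2: P2: F->2, A->4 (anticipating H). Choose A
Stage 1: P1: O->4, E->6 (anticipating A, H). Choose E
SPE path: E -> A -> H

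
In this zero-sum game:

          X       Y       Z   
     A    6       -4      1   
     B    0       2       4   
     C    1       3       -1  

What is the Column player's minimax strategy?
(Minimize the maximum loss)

Column should play Y, value = 3

Work:
Column player minimizes Row's maximum payoff:
Column X: max payoff to Row = 6
Column Y: max payoff to Row = 3
Column Z: max payoff to Row = 4
Minimum is 3, achieved by column Y.
Minimax strategy: Y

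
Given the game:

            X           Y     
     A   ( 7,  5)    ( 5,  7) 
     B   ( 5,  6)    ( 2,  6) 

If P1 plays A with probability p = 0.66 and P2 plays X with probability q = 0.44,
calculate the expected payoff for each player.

E[P1] = 5.0096, E[P2] = 6.0792

Work:
E[P1] = p·q·π₁(A,X) + p·(1-q)·π₁(A,Y) + (1-p)·q·π₁(B,X) + (1-p)·(1-q)·π₁(B,Y)
= 0.66·0.44·7 + 0.66·0.56·5 + 0.34·0.44·5 + 0.34·0.56·2
= 5.0096

E[P2] = 6.0792 (similar calculation)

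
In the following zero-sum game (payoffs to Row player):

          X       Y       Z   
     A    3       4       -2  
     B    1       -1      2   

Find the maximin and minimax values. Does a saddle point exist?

Maximin = -1, Minimax = 2, Saddle: False

Work:
Row minimums: [-2, -1] → maximin = -1
Column maximums: [3, 4, 2] → minimax = 2
No saddle point (maximin ≠ minimax). Mixed strategy needed.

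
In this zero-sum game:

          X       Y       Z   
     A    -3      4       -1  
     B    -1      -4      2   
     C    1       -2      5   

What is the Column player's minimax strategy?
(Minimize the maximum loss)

Column should play X, value = 1

Work:
Column player minimizes Row's maximum payoff:
Column X: max payoff to Row = 1
Column Y: max payoff to Row = 4
Column Z: max payoff to Row = 5
Minimum is 1, achieved by column X.
Minimax strategy: X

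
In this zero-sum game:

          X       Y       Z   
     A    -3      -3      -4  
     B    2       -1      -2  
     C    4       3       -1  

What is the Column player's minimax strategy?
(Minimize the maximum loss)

Column should play Z, value = -1

Work:
Column player minimizes Row's maximum payoff:
Column X: max payoff to Row = 4
Column Y: max payoff to Row = 3
Column Z: max payoff to Row = -1
Minimum is -1, achieved by column Z.
Minimax strategy: Z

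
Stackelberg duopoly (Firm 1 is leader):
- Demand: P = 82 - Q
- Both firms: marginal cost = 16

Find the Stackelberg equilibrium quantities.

q₁* (leader) = 33.0, q₂* (follower) = 16.5

Work:
Follower's reaction: q₂ = (a - c - q₁)/2
Leader substitutes: π₁ = q₁·(a - q₁ - (a-c-q₁)/2 - c)
FOC: q₁* = (82 - 16)/2 = 33.00
Then: q₂* = (82 - 16 - 33.0)/2 = 16.50
Leader has first-mover advantage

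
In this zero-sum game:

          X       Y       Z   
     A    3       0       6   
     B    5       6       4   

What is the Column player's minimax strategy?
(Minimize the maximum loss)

Column should play X, value = 5

Work:
Column player minimizes Row's maximum payoff:
Column X: max payoff to Row = 5
Column Y: max payoff to Row = 6
Column Z: max payoff to Row = 6
Minimum is 5, achieved by column X.
Minimax strategy: X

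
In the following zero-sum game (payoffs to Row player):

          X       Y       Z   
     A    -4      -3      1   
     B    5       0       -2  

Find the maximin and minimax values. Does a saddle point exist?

Maximin = -2, Minimax = 0, Saddle: False

Work:
Row minimums: [-4, -2] → maximin = -2
Column maximums: [5, 0, 1] → minimax = 0
No saddle point (maximin ≠ minimax). Mixed strategy needed.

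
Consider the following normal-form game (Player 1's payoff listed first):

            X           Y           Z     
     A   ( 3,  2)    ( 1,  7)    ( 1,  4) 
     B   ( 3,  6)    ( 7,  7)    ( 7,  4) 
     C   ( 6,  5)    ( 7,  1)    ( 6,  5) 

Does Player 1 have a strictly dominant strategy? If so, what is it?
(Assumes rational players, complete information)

No strictly dominant strategy exists for Player 1

Work:
A strategy strictly dominates another if it gives a strictly higher payoff against every opponent action. Compare each pair of P1's strategies column-by-column:
  A vs B: [3 vs 3, 1 vs 7, 1 vs 7] → A does not strictly dominate B (column X: 3 ≤ 3)
  A vs C: [3 vs 6, 1 vs 7, 1 vs 6] → A does not strictly dominate C (column X: 3 ≤ 6)
  B vs A: [3 vs 3, 7 vs 1, 7 vs 1] → B does not strictly dominate A (column X: 3 ≤ 3)
  B vs C: [3 vs 6, 7 vs 7, 7 vs 6] → B does not strictly dominate C (column X: 3 ≤ 6)
  C vs A: [6 vs 3, 7 vs 1, 6 vs 1] → C strictly dominates A
  C vs B: [6 vs 3, 7 vs 7, 6 vs 7] → C does not strictly dominate B (column Y: 7 ≤ 7)
No single strategy strictly dominates all others → no strictly dominant strategy.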